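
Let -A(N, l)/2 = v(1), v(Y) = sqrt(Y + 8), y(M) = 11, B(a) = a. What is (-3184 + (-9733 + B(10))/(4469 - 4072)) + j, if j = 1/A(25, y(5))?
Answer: -7643023/2382 ≈ -3208.7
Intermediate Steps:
v(Y) = sqrt(8 + Y)
A(N, l) = -6 (A(N, l) = -2*sqrt(8 + 1) = -2*sqrt(9) = -2*3 = -6)
j = -1/6 (j = 1/(-6) = -1/6 ≈ -0.16667)
(-3184 + (-9733 + B(10))/(4469 - 4072)) + j = (-3184 + (-9733 + 10)/(4469 - 4072)) - 1/6 = (-3184 - 9723/397) - 1/6 = -1273771/397 - 1/6 = -7643023/2382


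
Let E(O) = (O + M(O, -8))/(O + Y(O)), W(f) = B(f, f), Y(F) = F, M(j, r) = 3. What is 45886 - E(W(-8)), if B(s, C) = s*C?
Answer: 5873341/128 ≈ 45886.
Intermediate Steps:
B(s, C) = C*s
W(f) = f**2 (W(f) = f*f = f**2)
E(O) = (3 + O)/(2*O) (E(O) = (O + 3)/(O + O) = (3 + O)/((2*O)) = (3 + O)*(1/(2*O)) = (3 + O)/(2*O))
45886 - E(W(-8)) = 45886 - (3 + (-8)**2)/(2*((-8)**2)) = 45886 - (3 + 64)/(2*64) = 45886 - 67/(2*64) = 45886 - 1*67/128 = 45886 - 67/128 = 5873341/128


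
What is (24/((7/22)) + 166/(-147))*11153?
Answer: 121813066/147 ≈ 8.2866e+5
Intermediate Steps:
(24/((7/22)) + 166/(-147))*11153 = (24/((7*(1/22))) + 166*(-1/147))*11153 = (24/(7/22) - 166/147)*11153 = (24*(22/7) - 166/147)*11153 = (528/7 - 166/147)*11153 = (10922/147)*11153 = 121813066/147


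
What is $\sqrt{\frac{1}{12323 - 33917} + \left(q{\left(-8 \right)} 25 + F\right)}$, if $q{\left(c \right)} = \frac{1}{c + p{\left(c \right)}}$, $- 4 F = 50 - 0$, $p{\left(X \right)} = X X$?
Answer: $\frac{i \sqrt{1101639957474}}{302316} \approx 3.4718 i$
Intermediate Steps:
$p{\left(X \right)} = X^{2}$
$F = - \frac{25}{2}$ ($F = - \frac{50 - 0}{4} = - \frac{50 + 0}{4} = \left(- \frac{1}{4}\right) 50 = - \frac{25}{2} \approx -12.5$)
$q{\left(c \right)} = \frac{1}{c + c^{2}}$
$\sqrt{\frac{1}{12323 - 33917} + \left(q{\left(-8 \right)} 25 + F\right)} = \sqrt{\frac{1}{12323 - 33917} - \left(\frac{25}{2} - \frac{1}{\left(-8\right) \left(1 - 8\right)} 25\right)} = \sqrt{\frac{1}{-21594} - \left(\frac{25}{2} - - \frac{1}{8 \left(-7\right)} 25\right)} = \sqrt{- \frac{1}{21594} - \left(\frac{25}{2} - \left(- \frac{1}{8}\right) \left(- \frac{1}{7}\right) 25\right)} = \sqrt{- \frac{1}{21594} + \left(\frac{1}{56} \cdot 25 - \frac{25}{2}\right)} = \sqrt{- \frac{1}{21594} + \left(\frac{25}{56} - \frac{25}{2}\right)} = \sqrt{- \frac{1}{21594} - \frac{675}{56}} = \sqrt{- \frac{7288003}{604632}} = \frac{i \sqrt{1101639957474}}{302316}$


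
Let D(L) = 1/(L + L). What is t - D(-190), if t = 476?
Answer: 180881/380 ≈ 476.00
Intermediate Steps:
D(L) = 1/(2*L)
t - D(-190) = 476 - 1/(2*(-190)) = 476 - (-1)/(2*190) = 476 - 1*(-1/380) = 476 + 1/380 = 180881/380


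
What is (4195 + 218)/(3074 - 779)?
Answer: 1471/765 ≈ 1.9229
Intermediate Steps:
(4195 + 218)/(3074 - 779) = 4413/2295 = 4413*(1/2295) = 1471/765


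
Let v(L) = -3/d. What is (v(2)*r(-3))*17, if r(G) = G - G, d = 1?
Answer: 0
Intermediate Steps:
r(G) = 0
v(L) = -3 (v(L) = -3/1 = -3*1 = -3)
(v(2)*r(-3))*17 = -3*0*17 = 0*17 = 0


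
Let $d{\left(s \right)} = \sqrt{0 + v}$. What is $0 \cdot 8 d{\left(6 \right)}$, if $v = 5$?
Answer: $0$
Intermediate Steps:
$d{\left(s \right)} = \sqrt{5}$ ($d{\left(s \right)} = \sqrt{0 + 5} = \sqrt{5}$)
$0 \cdot 8 d{\left(6 \right)} = 0 \cdot 8 \sqrt{5} = 0 \sqrt{5} = 0$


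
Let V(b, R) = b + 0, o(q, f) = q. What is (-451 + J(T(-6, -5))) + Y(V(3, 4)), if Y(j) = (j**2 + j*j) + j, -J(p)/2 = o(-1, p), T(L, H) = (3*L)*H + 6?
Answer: -428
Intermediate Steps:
T(L, H) = 6 + 3*H*L (T(L, H) = 3*H*L + 6 = 6 + 3*H*L)
V(b, R) = b
J(p) = 2 (J(p) = -2*(-1) = 2)
Y(j) = j + 2*j**2 (Y(j) = (j**2 + j**2) + j = 2*j**2 + j = j + 2*j**2)
(-451 + J(T(-6, -5))) + Y(V(3, 4)) = (-451 + 2) + 3*(1 + 2*3) = -449 + 3*(1 + 6) = -449 + 3*7 = -449 + 21 = -428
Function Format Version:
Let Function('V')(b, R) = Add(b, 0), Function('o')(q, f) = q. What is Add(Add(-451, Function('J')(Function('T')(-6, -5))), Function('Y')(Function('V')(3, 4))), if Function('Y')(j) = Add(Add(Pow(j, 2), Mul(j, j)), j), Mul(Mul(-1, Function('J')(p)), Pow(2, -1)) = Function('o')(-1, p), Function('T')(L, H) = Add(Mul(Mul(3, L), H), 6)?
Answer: -428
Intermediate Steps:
Function('T')(L, H) = Add(6, Mul(3, H, L)) (Function('T')(L, H) = Add(Mul(3, H, L), 6) = Add(6, Mul(3, H, L)))
Function('V')(b, R) = b
Function('J')(p) = 2 (Function('J')(p) = Mul(-2, -1) = 2)
Function('Y')(j) = Add(j, Mul(2, Pow(j, 2))) (Function('Y')(j) = Add(Add(Pow(j, 2), Pow(j, 2)), j) = Add(Mul(2, Pow(j, 2)), j) = Add(j, Mul(2, Pow(j, 2))))
Add(Add(-451, Function('J')(Function('T')(-6, -5))), Function('Y')(Function('V')(3, 4))) = Add(Add(-451, 2), Mul(3, Add(1, Mul(2, 3)))) = Add(-449, Mul(3, Add(1, 6))) = Add(-449, Mul(3, 7)) = Add(-449, 21) = -428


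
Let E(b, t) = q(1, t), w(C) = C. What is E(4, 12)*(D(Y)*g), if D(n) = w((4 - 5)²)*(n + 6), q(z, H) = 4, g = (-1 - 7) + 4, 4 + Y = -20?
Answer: 288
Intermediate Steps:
Y = -24 (Y = -4 - 20 = -24)
g = -4 (g = -8 + 4 = -4)
E(b, t) = 4
D(n) = 6 + n (D(n) = (4 - 5)²*(n + 6) = (-1)²*(6 + n) = 1*(6 + n) = 6 + n)
E(4, 12)*(D(Y)*g) = 4*((6 - 24)*(-4)) = 4*(-18*(-4)) = 4*72 = 288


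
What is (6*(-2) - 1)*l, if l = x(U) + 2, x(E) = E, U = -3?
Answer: 13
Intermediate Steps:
l = -1 (l = -3 + 2 = -1)
(6*(-2) - 1)*l = (6*(-2) - 1)*(-1) = (-12 - 1)*(-1) = -13*(-1) = 13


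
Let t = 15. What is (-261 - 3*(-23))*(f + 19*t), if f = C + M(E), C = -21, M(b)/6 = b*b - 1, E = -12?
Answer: -215424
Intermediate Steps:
M(b) = -6 + 6*b² (M(b) = 6*(b*b - 1) = 6*(b² - 1) = 6*(-1 + b²) = -6 + 6*b²)
f = 837 (f = -21 + (-6 + 6*(-12)²) = -21 + (-6 + 6*144) = -21 + (-6 + 864) = -21 + 858 = 837)
(-261 - 3*(-23))*(f + 19*t) = (-261 - 3*(-23))*(837 + 19*15) = (-261 + 69)*(837 + 285) = -192*1122 = -215424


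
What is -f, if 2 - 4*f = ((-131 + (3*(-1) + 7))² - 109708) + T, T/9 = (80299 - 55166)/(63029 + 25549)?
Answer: -920999069/39368 ≈ -23395.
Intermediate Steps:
T = 25133/9842 (T = 9*((80299 - 55166)/(63029 + 25549)) = 9*(25133/88578) = 25133/9842 ≈ 2.5536)
f = 920999069/39368 (f = ½ - (((-131 + (3*(-1) + 7))² - 109708) + 25133/9842)/4 = ½ - (((-131 + (-3 + 7))² - 109708) + 25133/9842)/4 = ½ - (((-131 + 4)² - 109708) + 25133/9842)/4 = ½ - (((-127)² - 109708) + 25133/9842)/4 = ½ - ((16129 - 109708) + 25133/9842)/4 = ½ - (-93579 + 25133/9842)/4 = ½ - ¼*(-920979385/9842) = ½ + 920979385/39368 = 920999069/39368 ≈ 23395.)
-f = -1*920999069/39368 = -920999069/39368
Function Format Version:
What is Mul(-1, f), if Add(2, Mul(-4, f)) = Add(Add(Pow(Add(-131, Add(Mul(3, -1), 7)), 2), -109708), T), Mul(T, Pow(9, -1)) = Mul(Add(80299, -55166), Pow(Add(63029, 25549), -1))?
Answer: Rational(-920999069, 39368) ≈ -23395.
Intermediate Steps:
T = Rational(25133, 9842) (T = Mul(9, Mul(Add(80299, -55166), Pow(Add(63029, 25549), -1))) = Mul(9, Mul(25133, Pow(88578, -1))) = Mul(9, Mul(25133, Rational(1, 88578))) = Mul(9, Rational(25133, 88578)) = Rational(25133, 9842) ≈ 2.5536)
f = Rational(920999069, 39368) (f = Add(Rational(1, 2), Mul(Rational(-1, 4), Add(Add(Pow(Add(-131, Add(Mul(3, -1), 7)), 2), -109708), Rational(25133, 9842)))) = Add(Rational(1, 2), Mul(Rational(-1, 4), Add(Add(Pow(Add(-131, Add(-3, 7)), 2), -109708), Rational(25133, 9842)))) = Add(Rational(1, 2), Mul(Rational(-1, 4), Add(Add(Pow(Add(-131, 4), 2), -109708), Rational(25133, 9842)))) = Add(Rational(1, 2), Mul(Rational(-1, 4), Add(Add(Pow(-127, 2), -109708), Rational(25133, 9842)))) = Add(Rational(1, 2), Mul(Rational(-1, 4), Add(Add(16129, -109708), Rational(25133, 9842)))) = Add(Rational(1, 2), Mul(Rational(-1, 4), Add(-93579, Rational(25133, 9842)))) = Add(Rational(1, 2), Mul(Rational(-1, 4), Rational(-920979385, 9842))) = Add(Rational(1, 2), Rational(920979385, 39368)) = Rational(920999069, 39368) ≈ 23395.)
Mul(-1, f) = Mul(-1, Rational(920999069, 39368)) = Rational(-920999069, 39368)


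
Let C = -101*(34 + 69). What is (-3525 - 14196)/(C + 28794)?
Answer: -17721/18391 ≈ -0.96357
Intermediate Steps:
C = -10403 (C = -101*103 = -10403)
(-3525 - 14196)/(C + 28794) = (-3525 - 14196)/(-10403 + 28794) = -17721/18391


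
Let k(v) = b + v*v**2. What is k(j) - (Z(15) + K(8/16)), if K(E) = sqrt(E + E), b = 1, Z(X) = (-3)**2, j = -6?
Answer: -225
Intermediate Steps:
Z(X) = 9
K(E) = sqrt(2)*sqrt(E) (K(E) = sqrt(2*E) = sqrt(2)*sqrt(E))
k(v) = 1 + v**3 (k(v) = 1 + v*v**2 = 1 + v**3)
k(j) - (Z(15) + K(8/16)) = (1 + (-6)**3) - (9 + sqrt(2)*sqrt(8/16)) = (1 - 216) - (9 + sqrt(2)*sqrt(8*(1/16))) = -215 - (9 + sqrt(2)*sqrt(1/2)) = -215 - (9 + sqrt(2)*(sqrt(2)/2)) = -215 - (9 + 1) = -215 - 1*10 = -215 - 10 = -225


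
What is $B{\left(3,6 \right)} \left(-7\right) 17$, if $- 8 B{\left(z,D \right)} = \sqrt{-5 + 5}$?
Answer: $0$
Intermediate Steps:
$B{\left(z,D \right)} = 0$ ($B{\left(z,D \right)} = - \frac{\sqrt{-5 + 5}}{8} = - \frac{\sqrt{0}}{8} = \left(- \frac{1}{8}\right) 0 = 0$)
$B{\left(3,6 \right)} \left(-7\right) 17 = 0 \left(-7\right) 17 = 0 \cdot 17 = 0$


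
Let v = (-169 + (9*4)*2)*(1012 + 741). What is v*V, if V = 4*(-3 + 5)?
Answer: -1360328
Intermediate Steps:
V = 8 (V = 4*2 = 8)
v = -170041 (v = (-169 + 36*2)*1753 = (-169 + 72)*1753 = -97*1753 = -170041)
v*V = -170041*8 = -1360328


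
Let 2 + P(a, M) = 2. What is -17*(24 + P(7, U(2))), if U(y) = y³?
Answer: -408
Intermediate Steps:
P(a, M) = 0 (P(a, M) = -2 + 2 = 0)
-17*(24 + P(7, U(2))) = -17*(24 + 0) = -17*24 = -408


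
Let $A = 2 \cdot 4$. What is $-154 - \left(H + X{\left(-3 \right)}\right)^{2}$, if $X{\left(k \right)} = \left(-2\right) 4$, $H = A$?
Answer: $-154$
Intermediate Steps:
$A = 8$
$H = 8$
$X{\left(k \right)} = -8$
$-154 - \left(H + X{\left(-3 \right)}\right)^{2} = -154 - \left(8 - 8\right)^{2} = -154 - 0^{2} = -154 - 0 = -154 + 0 = -154$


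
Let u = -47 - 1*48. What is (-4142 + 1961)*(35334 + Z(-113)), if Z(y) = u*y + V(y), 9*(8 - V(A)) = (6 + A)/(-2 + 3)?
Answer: -301559600/3 ≈ -1.0052e+8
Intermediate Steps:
u = -95 (u = -47 - 48 = -95)
V(A) = 22/3 - A/9 (V(A) = 8 - (6 + A)/(9*(-2 + 3)) = 8 - (6 + A)/(9*1) = 8 - (6 + A)/9 = 8 + (-⅔ - A/9) = 22/3 - A/9)
Z(y) = 22/3 - 856*y/9 (Z(y) = -95*y + (22/3 - y/9) = 22/3 - 856*y/9)
(-4142 + 1961)*(35334 + Z(-113)) = (-4142 + 1961)*(35334 + (22/3 - 856/9*(-113))) = -2181*(35334 + (22/3 + 96728/9)) = -2181*(35334 + 96794/9) = -2181*414800/9 = -301559600/3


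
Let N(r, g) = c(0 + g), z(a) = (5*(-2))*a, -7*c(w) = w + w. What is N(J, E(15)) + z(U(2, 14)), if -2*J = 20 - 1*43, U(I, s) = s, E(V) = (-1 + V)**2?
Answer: -196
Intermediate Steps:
J = 23/2 (J = -(20 - 1*43)/2 = -(20 - 43)/2 = -1/2*(-23) = 23/2 ≈ 11.500)
c(w) = -2*w/7 (c(w) = -(w + w)/7 = -2*w/7)
z(a) = -10*a
N(r, g) = -2*g/7 (N(r, g) = -2*(0 + g)/7 = -2*g/7)
N(J, E(15)) + z(U(2, 14)) = -2*(-1 + 15)**2/7 - 10*14 = -2/7*14**2 - 140 = -2/7*196 - 140 = -56 - 140 = -196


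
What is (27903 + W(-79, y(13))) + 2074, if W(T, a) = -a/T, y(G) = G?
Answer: 2368196/79 ≈ 29977.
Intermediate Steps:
W(T, a) = -a/T
(27903 + W(-79, y(13))) + 2074 = (27903 - 1*13/(-79)) + 2074 = (27903 - 1*13*(-1/79)) + 2074 = (27903 + 13/79) + 2074 = 2204350/79 + 2074 = 2368196/79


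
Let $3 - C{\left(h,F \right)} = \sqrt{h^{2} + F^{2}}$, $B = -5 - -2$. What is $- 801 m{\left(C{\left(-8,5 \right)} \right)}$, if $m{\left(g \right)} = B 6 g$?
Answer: $43254 - 14418 \sqrt{89} \approx -92765.0$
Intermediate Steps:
$B = -3$ ($B = -5 + 2 = -3$)
$C{\left(h,F \right)} = 3 - \sqrt{F^{2} + h^{2}}$ ($C{\left(h,F \right)} = 3 - \sqrt{h^{2} + F^{2}} = 3 - \sqrt{F^{2} + h^{2}}$)
$m{\left(g \right)} = - 18 g$ ($m{\left(g \right)} = \left(-3\right) 6 g = - 18 g$)
$- 801 m{\left(C{\left(-8,5 \right)} \right)} = - 801 \left(- 18 \left(3 - \sqrt{5^{2} + \left(-8\right)^{2}}\right)\right) = - 801 \left(- 18 \left(3 - \sqrt{25 + 64}\right)\right) = - 801 \left(- 18 \left(3 - \sqrt{89}\right)\right) = - 801 \left(-54 + 18 \sqrt{89}\right) = 43254 - 14418 \sqrt{89}$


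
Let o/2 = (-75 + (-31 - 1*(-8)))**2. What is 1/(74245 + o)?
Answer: 1/93453 ≈ 1.0701e-5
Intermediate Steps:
o = 19208 (o = 2*(-75 + (-31 - 1*(-8)))**2 = 2*(-75 + (-31 + 8))**2 = 2*(-75 - 23)**2 = 2*(-98)**2 = 2*9604 = 19208)
1/(74245 + o) = 1/(74245 + 19208) = 1/93453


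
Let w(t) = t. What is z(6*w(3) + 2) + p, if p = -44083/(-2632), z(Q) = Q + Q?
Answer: 149363/2632 ≈ 56.749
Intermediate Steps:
z(Q) = 2*Q
p = 44083/2632 (p = -44083*(-1/2632) = 44083/2632 ≈ 16.749)
z(6*w(3) + 2) + p = 2*(6*3 + 2) + 44083/2632 = 2*(18 + 2) + 44083/2632 = 2*20 + 44083/2632 = 40 + 44083/2632 = 149363/2632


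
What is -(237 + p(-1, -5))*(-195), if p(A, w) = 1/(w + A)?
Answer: 92365/2 ≈ 46183.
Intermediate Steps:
p(A, w) = 1/(A + w)
-(237 + p(-1, -5))*(-195) = -(237 + 1/(-1 - 5))*(-195) = -(237 + 1/(-6))*(-195) = -(237 - 1/6)*(-195) = -1421*(-195)/6 = -1*(-92365/2) = 92365/2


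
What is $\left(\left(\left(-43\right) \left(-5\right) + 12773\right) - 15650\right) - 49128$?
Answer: $-51790$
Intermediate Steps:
$\left(\left(\left(-43\right) \left(-5\right) + 12773\right) - 15650\right) - 49128 = \left(\left(215 + 12773\right) - 15650\right) - 49128 = \left(12988 - 15650\right) - 49128 = -2662 - 49128 = -51790$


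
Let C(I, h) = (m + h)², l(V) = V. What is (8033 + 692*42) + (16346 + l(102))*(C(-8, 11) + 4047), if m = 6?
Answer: 71355625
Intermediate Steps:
C(I, h) = (6 + h)²
(8033 + 692*42) + (16346 + l(102))*(C(-8, 11) + 4047) = (8033 + 692*42) + (16346 + 102)*((6 + 11)² + 4047) = (8033 + 29064) + 16448*(17² + 4047) = 37097 + 16448*(289 + 4047) = 37097 + 16448*4336 = 37097 + 71318528 = 71355625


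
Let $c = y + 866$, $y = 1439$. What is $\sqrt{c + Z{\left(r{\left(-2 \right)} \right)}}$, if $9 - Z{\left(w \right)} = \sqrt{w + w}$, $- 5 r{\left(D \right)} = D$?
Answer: $\frac{\sqrt{57850 - 10 \sqrt{5}}}{5} \approx 48.095$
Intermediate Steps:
$r{\left(D \right)} = - \frac{D}{5}$
$Z{\left(w \right)} = 9 - \sqrt{2} \sqrt{w}$ ($Z{\left(w \right)} = 9 - \sqrt{w + w} = 9 - \sqrt{2 w} = 9 - \sqrt{2} \sqrt{w}$)
$c = 2305$ ($c = 1439 + 866 = 2305$)
$\sqrt{c + Z{\left(r{\left(-2 \right)} \right)}} = \sqrt{2305 + \left(9 - \sqrt{2} \sqrt{\left(- \frac{1}{5}\right) \left(-2\right)}\right)} = \sqrt{2305 + \left(9 - \sqrt{2} \sqrt{\frac{2}{5}}\right)} = \sqrt{2305 + \left(9 - \sqrt{2} \frac{\sqrt{10}}{5}\right)} = \sqrt{2305 + \left(9 - \frac{2 \sqrt{5}}{5}\right)} = \sqrt{2314 - \frac{2 \sqrt{5}}{5}}$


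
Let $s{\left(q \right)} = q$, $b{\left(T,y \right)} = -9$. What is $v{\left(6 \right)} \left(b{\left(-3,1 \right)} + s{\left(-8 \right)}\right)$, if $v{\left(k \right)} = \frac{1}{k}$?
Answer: $- \frac{17}{6} \approx -2.8333$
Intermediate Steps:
$v{\left(6 \right)} \left(b{\left(-3,1 \right)} + s{\left(-8 \right)}\right) = \frac{-9 - 8}{6} = \frac{1}{6} \left(-17\right) = - \frac{17}{6}$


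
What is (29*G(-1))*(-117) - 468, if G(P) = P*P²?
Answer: 2925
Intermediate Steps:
G(P) = P³
(29*G(-1))*(-117) - 468 = (29*(-1)³)*(-117) - 468 = (29*(-1))*(-117) - 468 = -29*(-117) - 468 = 3393 - 468 = 2925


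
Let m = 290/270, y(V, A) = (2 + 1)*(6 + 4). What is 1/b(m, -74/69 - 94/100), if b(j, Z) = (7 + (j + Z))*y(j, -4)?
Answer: 1035/188213 ≈ 0.0054991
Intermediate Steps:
y(V, A) = 30 (y(V, A) = 3*10 = 30)
m = 29/27 (m = 290*(1/270) = 29/27 ≈ 1.0741)
b(j, Z) = 210 + 30*Z + 30*j (b(j, Z) = (7 + (j + Z))*30 = (7 + (Z + j))*30 = (7 + Z + j)*30 = 210 + 30*Z + 30*j)
1/b(m, -74/69 - 94/100) = 1/(210 + 30*(-74/69 - 94/100) + 30*(29/27)) = 1/(210 + 30*(-74*1/69 - 94*1/100) + 290/9) = 1/(210 + 30*(-74/69 - 47/50) + 290/9) = 1/(210 + 30*(-6943/3450) + 290/9) = 1/(210 - 6943/115 + 290/9) = 1/(188213/1035) = 1035/188213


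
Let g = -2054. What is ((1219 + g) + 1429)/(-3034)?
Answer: -297/1517 ≈ -0.19578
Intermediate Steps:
((1219 + g) + 1429)/(-3034) = ((1219 - 2054) + 1429)/(-3034) = (-835 + 1429)*(-1/3034) = 594*(-1/3034) = -297/1517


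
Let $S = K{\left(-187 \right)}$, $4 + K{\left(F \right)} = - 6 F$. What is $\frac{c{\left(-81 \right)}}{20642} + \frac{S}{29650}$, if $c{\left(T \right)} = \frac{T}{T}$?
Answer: $\frac{11553703}{306017650} \approx 0.037755$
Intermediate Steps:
$c{\left(T \right)} = 1$
$K{\left(F \right)} = -4 - 6 F$
$S = 1118$ ($S = -4 - -1122 = -4 + 1122 = 1118$)
$\frac{c{\left(-81 \right)}}{20642} + \frac{S}{29650} = 1 \cdot \frac{1}{20642} + \frac{1118}{29650} = 1 \cdot \frac{1}{20642} + 1118 \cdot \frac{1}{29650} = \frac{1}{20642} + \frac{559}{14825} = \frac{11553703}{306017650}$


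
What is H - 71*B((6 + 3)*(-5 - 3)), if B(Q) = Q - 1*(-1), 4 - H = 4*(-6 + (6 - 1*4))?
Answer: 5061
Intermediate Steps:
H = 20 (H = 4 - 4*(-6 + (6 - 1*4)) = 4 - 4*(-6 + (6 - 4)) = 4 - 4*(-6 + 2) = 4 - 4*(-4) = 4 - 1*(-16) = 4 + 16 = 20)
B(Q) = 1 + Q (B(Q) = Q + 1 = 1 + Q)
H - 71*B((6 + 3)*(-5 - 3)) = 20 - 71*(1 + (6 + 3)*(-5 - 3)) = 20 - 71*(1 + 9*(-8)) = 20 - 71*(1 - 72) = 20 - 71*(-71) = 20 + 5041 = 5061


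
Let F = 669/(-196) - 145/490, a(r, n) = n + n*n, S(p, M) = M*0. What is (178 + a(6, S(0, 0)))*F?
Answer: -64703/98 ≈ -660.23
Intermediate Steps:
S(p, M) = 0
a(r, n) = n + n²
F = -727/196 (F = 669*(-1/196) - 145*1/490 = -669/196 - 29/98 = -727/196 ≈ -3.7092)
(178 + a(6, S(0, 0)))*F = (178 + 0*(1 + 0))*(-727/196) = (178 + 0*1)*(-727/196) = (178 + 0)*(-727/196) = 178*(-727/196) = -64703/98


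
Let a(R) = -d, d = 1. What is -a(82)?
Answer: 1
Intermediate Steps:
a(R) = -1 (a(R) = -1*1 = -1)
-a(82) = -1*(-1) = 1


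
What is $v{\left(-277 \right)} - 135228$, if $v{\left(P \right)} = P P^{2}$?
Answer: $-21389161$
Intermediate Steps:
$v{\left(P \right)} = P^{3}$
$v{\left(-277 \right)} - 135228 = \left(-277\right)^{3} - 135228 = -21253933 - 135228 = -21389161$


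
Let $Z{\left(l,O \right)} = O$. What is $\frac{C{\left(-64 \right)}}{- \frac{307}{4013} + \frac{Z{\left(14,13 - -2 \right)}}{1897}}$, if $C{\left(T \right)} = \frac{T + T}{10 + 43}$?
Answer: $\frac{121802576}{3459469} \approx 35.208$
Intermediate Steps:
$C{\left(T \right)} = \frac{2 T}{53}$
$\frac{C{\left(-64 \right)}}{- \frac{307}{4013} + \frac{Z{\left(14,13 - -2 \right)}}{1897}} = \frac{\frac{2}{53} \left(-64\right)}{- \frac{307}{4013} + \frac{13 - -2}{1897}} = - \frac{128}{53 \left(\left(-307\right) \frac{1}{4013} + \left(13 + 2\right) \frac{1}{1897}\right)} = - \frac{128}{53 \left(- \frac{307}{4013} + 15 \cdot \frac{1}{1897}\right)} = - \frac{128}{53 \left(- \frac{307}{4013} + \frac{15}{1897}\right)} = - \frac{128}{53 \left(- \frac{522184}{7612661}\right)} = \left(- \frac{128}{53}\right) \left(- \frac{7612661}{522184}\right) = \frac{121802576}{3459469}$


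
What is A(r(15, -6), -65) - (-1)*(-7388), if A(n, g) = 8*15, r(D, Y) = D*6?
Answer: -7268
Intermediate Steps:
r(D, Y) = 6*D
A(n, g) = 120
A(r(15, -6), -65) - (-1)*(-7388) = 120 - (-1)*(-7388) = 120 - 1*7388 = 120 - 7388 = -7268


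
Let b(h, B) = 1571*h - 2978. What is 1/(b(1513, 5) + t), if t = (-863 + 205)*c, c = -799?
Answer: 1/2899687 ≈ 3.4486e-7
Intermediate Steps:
b(h, B) = -2978 + 1571*h
t = 525742 (t = (-863 + 205)*(-799) = -658*(-799) = 525742)
1/(b(1513, 5) + t) = 1/((-2978 + 1571*1513) + 525742) = 1/((-2978 + 2376923) + 525742) = 1/(2373945 + 525742) = 1/2899687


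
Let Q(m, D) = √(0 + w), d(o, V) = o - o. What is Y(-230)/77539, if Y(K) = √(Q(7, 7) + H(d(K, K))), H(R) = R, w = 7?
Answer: 7^(¼)/77539 ≈ 2.0978e-5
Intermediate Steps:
d(o, V) = 0
Q(m, D) = √7 (Q(m, D) = √(0 + 7) = √7)
Y(K) = 7^(¼) (Y(K) = √(√7 + 0) = √(√7) = 7^(¼))
Y(-230)/77539 = 7^(¼)/77539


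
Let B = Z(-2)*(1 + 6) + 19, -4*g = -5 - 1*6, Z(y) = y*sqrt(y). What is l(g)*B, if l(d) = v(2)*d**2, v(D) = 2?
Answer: 2299/8 - 847*I*sqrt(2)/4 ≈ 287.38 - 299.46*I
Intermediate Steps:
Z(y) = y**(3/2)
g = 11/4 (g = -(-5 - 1*6)/4 = -(-5 - 6)/4 = -1/4*(-11) = 11/4 ≈ 2.7500)
l(d) = 2*d**2
B = 19 - 14*I*sqrt(2) (B = (-2)**(3/2)*(1 + 6) + 19 = -2*I*sqrt(2)*7 + 19 = -14*I*sqrt(2) + 19 = 19 - 14*I*sqrt(2) ≈ 19.0 - 19.799*I)
l(g)*B = (2*(11/4)**2)*(19 - 14*I*sqrt(2)) = (2*(121/16))*(19 - 14*I*sqrt(2)) = 121*(19 - 14*I*sqrt(2))/8 = 2299/8 - 847*I*sqrt(2)/4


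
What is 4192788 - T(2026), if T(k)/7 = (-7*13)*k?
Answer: 5483350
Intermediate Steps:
T(k) = -637*k (T(k) = 7*((-7*13)*k) = 7*(-91*k) = -637*k)
4192788 - T(2026) = 4192788 - (-637)*2026 = 4192788 - 1*(-1290562) = 4192788 + 1290562 = 5483350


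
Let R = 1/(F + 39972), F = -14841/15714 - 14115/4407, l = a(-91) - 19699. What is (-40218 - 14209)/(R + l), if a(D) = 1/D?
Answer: 5234327670148577/1894483953981988 ≈ 2.7629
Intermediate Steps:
l = -1792610/91 (l = 1/(-91) - 19699 = -1/91 - 19699 = -1792610/91 ≈ -19699.)
F = -109663/26442 (F = -14841*1/15714 - 14115*1/4407 = -17/18 - 4705/1469 = -109663/26442 ≈ -4.1473)
R = 26442/1056829961 (R = 1/(-109663/26442 + 39972) = 1/(1056829961/26442) = 26442/1056829961 ≈ 2.5020e-5)
(-40218 - 14209)/(R + l) = (-40218 - 14209)/(26442/1056829961 - 1792610/91) = -54427/(-1894483953981988/96171526451) = -54427*(-96171526451/1894483953981988) = 5234327670148577/1894483953981988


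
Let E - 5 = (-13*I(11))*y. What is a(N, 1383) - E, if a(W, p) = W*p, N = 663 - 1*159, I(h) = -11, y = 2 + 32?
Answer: 692165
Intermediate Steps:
y = 34
N = 504 (N = 663 - 159 = 504)
E = 4867 (E = 5 - 13*(-11)*34 = 5 + 143*34 = 5 + 4862 = 4867)
a(N, 1383) - E = 504*1383 - 1*4867 = 697032 - 4867 = 692165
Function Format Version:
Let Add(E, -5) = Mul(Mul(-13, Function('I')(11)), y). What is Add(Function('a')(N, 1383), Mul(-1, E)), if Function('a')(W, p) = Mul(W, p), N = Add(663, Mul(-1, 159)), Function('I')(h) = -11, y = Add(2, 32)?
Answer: 692165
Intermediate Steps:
y = 34
N = 504 (N = Add(663, -159) = 504)
E = 4867 (E = Add(5, Mul(Mul(-13, -11), 34)) = Add(5, Mul(143, 34)) = Add(5, 4862) = 4867)
Add(Function('a')(N, 1383), Mul(-1, E)) = Add(Mul(504, 1383), Mul(-1, 4867)) = Add(697032, -4867) = 692165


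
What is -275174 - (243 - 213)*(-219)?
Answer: -268604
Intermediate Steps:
-275174 - (243 - 213)*(-219) = -275174 - 30*(-219) = -275174 - 1*(-6570) = -275174 + 6570 = -268604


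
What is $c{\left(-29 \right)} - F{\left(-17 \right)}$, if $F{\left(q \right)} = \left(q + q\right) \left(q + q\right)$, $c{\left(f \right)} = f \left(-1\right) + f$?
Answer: $-1156$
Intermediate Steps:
$c{\left(f \right)} = 0$ ($c{\left(f \right)} = - f + f = 0$)
$F{\left(q \right)} = 4 q^{2}$ ($F{\left(q \right)} = 2 q 2 q = 4 q^{2}$)
$c{\left(-29 \right)} - F{\left(-17 \right)} = 0 - 4 \left(-17\right)^{2} = 0 - 4 \cdot 289 = 0 - 1156 = -1156$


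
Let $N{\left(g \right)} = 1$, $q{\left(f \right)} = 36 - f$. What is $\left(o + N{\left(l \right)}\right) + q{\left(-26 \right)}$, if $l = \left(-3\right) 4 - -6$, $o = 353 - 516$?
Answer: $-100$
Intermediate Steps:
$o = -163$ ($o = 353 - 516 = -163$)
$l = -6$ ($l = -12 + 6 = -6$)
$\left(o + N{\left(l \right)}\right) + q{\left(-26 \right)} = \left(-163 + 1\right) + \left(36 - -26\right) = -162 + \left(36 + 26\right) = -162 + 62 = -100$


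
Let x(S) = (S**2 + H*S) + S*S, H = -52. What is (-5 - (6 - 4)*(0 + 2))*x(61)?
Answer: -38430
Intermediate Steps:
x(S) = -52*S + 2*S**2 (x(S) = (S**2 - 52*S) + S*S = (S**2 - 52*S) + S**2 = -52*S + 2*S**2)
(-5 - (6 - 4)*(0 + 2))*x(61) = (-5 - (6 - 4)*(0 + 2))*(2*61*(-26 + 61)) = (-5 - 2*2)*(2*61*35) = (-5 - 1*4)*4270 = (-5 - 4)*4270 = -9*4270 = -38430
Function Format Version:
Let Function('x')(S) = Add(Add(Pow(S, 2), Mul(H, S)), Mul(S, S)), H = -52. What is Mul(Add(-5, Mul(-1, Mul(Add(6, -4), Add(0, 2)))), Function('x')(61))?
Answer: -38430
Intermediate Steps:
Function('x')(S) = Add(Mul(-52, S), Mul(2, Pow(S, 2))) (Function('x')(S) = Add(Add(Pow(S, 2), Mul(-52, S)), Mul(S, S)) = Add(Add(Pow(S, 2), Mul(-52, S)), Pow(S, 2)) = Add(Mul(-52, S), Mul(2, Pow(S, 2))))
Mul(Add(-5, Mul(-1, Mul(Add(6, -4), Add(0, 2)))), Function('x')(61)) = Mul(Add(-5, Mul(-1, Mul(Add(6, -4), Add(0, 2)))), Mul(2, 61, Add(-26, 61))) = Mul(Add(-5, Mul(-1, Mul(2, 2))), Mul(2, 61, 35)) = Mul(Add(-5, Mul(-1, 4)), 4270) = Mul(Add(-5, -4), 4270) = Mul(-9, 4270) = -38430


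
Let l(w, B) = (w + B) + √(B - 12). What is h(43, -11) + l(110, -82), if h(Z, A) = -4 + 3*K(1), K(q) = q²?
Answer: 27 + I*√94 ≈ 27.0 + 9.6954*I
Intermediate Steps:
l(w, B) = B + w + √(-12 + B) (l(w, B) = (B + w) + √(-12 + B) = B + w + √(-12 + B))
h(Z, A) = -1 (h(Z, A) = -4 + 3*1² = -4 + 3*1 = -4 + 3 = -1)
h(43, -11) + l(110, -82) = -1 + (-82 + 110 + √(-12 - 82)) = -1 + (-82 + 110 + √(-94)) = -1 + (-82 + 110 + I*√94) = -1 + (28 + I*√94) = 27 + I*√94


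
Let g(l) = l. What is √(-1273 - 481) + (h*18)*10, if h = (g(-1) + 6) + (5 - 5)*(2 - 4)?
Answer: 900 + I*√1754 ≈ 900.0 + 41.881*I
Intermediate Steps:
h = 5 (h = (-1 + 6) + (5 - 5)*(2 - 4) = 5 + 0*(-2) = 5 + 0 = 5)
√(-1273 - 481) + (h*18)*10 = √(-1273 - 481) + (5*18)*10 = √(-1754) + 90*10 = I*√1754 + 900 = 900 + I*√1754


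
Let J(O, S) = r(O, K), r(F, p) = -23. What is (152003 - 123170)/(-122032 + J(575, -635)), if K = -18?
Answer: -9611/40685 ≈ -0.23623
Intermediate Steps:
J(O, S) = -23
(152003 - 123170)/(-122032 + J(575, -635)) = (152003 - 123170)/(-122032 - 23) = 28833/(-122055) = 28833*(-1/122055) = -9611/40685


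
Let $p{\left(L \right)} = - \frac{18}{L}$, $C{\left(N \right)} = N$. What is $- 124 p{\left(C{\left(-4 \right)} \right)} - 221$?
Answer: $-779$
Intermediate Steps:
$- 124 p{\left(C{\left(-4 \right)} \right)} - 221 = - 124 \left(- \frac{18}{-4}\right) - 221 = - 124 \left(\left(-18\right) \left(- \frac{1}{4}\right)\right) - 221 = \left(-124\right) \frac{9}{2} - 221 = -558 - 221 = -779$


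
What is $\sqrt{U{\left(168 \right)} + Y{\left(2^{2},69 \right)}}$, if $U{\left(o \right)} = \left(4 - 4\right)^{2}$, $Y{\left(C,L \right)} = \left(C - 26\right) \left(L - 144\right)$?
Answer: $5 \sqrt{66} \approx 40.62$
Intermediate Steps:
$Y{\left(C,L \right)} = \left(-144 + L\right) \left(-26 + C\right)$ ($Y{\left(C,L \right)} = \left(-26 + C\right) \left(-144 + L\right) = \left(-144 + L\right) \left(-26 + C\right)$)
$U{\left(o \right)} = 0$ ($U{\left(o \right)} = 0^{2} = 0$)
$\sqrt{U{\left(168 \right)} + Y{\left(2^{2},69 \right)}} = \sqrt{0 + \left(3744 - 144 \cdot 2^{2} - 1794 + 2^{2} \cdot 69\right)} = \sqrt{0 + \left(3744 - 576 - 1794 + 4 \cdot 69\right)} = \sqrt{0 + \left(3744 - 576 - 1794 + 276\right)} = \sqrt{0 + 1650} = \sqrt{1650} = 5 \sqrt{66}$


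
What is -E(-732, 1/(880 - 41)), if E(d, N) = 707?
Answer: -707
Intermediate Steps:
-E(-732, 1/(880 - 41)) = -1*707 = -707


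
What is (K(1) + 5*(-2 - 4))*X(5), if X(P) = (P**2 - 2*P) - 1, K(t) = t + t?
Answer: -392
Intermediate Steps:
K(t) = 2*t
X(P) = -1 + P**2 - 2*P
(K(1) + 5*(-2 - 4))*X(5) = (2*1 + 5*(-2 - 4))*(-1 + 5**2 - 2*5) = (2 + 5*(-6))*(-1 + 25 - 10) = (2 - 30)*14 = -28*14 = -392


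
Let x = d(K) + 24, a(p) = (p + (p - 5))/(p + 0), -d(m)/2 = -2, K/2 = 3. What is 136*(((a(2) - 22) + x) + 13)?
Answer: 2516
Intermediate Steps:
K = 6 (K = 2*3 = 6)
d(m) = 4 (d(m) = -2*(-2) = 4)
a(p) = (-5 + 2*p)/p (a(p) = (p + (-5 + p))/p = (-5 + 2*p)/p)
x = 28 (x = 4 + 24 = 28)
136*(((a(2) - 22) + x) + 13) = 136*((((2 - 5/2) - 22) + 28) + 13) = 136*(((-1/2 - 22) + 28) + 13) = 136*((-45/2 + 28) + 13) = 136*(11/2 + 13) = 136*(37/2) = 2516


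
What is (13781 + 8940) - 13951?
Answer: 8770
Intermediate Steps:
(13781 + 8940) - 13951 = 22721 - 13951 = 8770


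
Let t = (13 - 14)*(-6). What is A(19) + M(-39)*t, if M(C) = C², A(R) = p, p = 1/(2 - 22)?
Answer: 182519/20 ≈ 9126.0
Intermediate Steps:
t = 6 (t = -1*(-6) = 6)
p = -1/20 (p = 1/(-20) = -1/20 ≈ -0.050000)
A(R) = -1/20
A(19) + M(-39)*t = -1/20 + (-39)²*6 = -1/20 + 1521*6 = -1/20 + 9126 = 182519/20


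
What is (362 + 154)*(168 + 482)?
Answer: 335400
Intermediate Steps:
(362 + 154)*(168 + 482) = 516*650 = 335400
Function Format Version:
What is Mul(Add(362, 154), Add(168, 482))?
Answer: 335400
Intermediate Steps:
Mul(Add(362, 154), Add(168, 482)) = Mul(516, 650) = 335400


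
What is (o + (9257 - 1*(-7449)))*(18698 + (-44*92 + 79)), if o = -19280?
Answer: -37912446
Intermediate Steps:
(o + (9257 - 1*(-7449)))*(18698 + (-44*92 + 79)) = (-19280 + (9257 - 1*(-7449)))*(18698 + (-44*92 + 79)) = (-19280 + (9257 + 7449))*(18698 + (-4048 + 79)) = (-19280 + 16706)*(18698 - 3969) = -2574*14729 = -37912446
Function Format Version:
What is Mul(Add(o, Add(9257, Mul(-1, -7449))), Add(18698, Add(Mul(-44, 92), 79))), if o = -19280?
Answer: -37912446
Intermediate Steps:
Mul(Add(o, Add(9257, Mul(-1, -7449))), Add(18698, Add(Mul(-44, 92), 79))) = Mul(Add(-19280, Add(9257, Mul(-1, -7449))), Add(18698, Add(Mul(-44, 92), 79))) = Mul(Add(-19280, Add(9257, 7449)), Add(18698, Add(-4048, 79))) = Mul(Add(-19280, 16706), Add(18698, -3969)) = Mul(-2574, 14729) = -37912446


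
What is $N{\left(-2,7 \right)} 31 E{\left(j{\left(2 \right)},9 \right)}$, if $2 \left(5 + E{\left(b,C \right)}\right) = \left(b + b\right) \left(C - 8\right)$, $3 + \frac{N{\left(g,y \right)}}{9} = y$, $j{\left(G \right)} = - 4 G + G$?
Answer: $-12276$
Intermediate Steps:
$j{\left(G \right)} = - 3 G$
$N{\left(g,y \right)} = -27 + 9 y$
$E{\left(b,C \right)} = -5 + b \left(-8 + C\right)$ ($E{\left(b,C \right)} = -5 + \frac{\left(b + b\right) \left(C - 8\right)}{2} = -5 + \frac{2 b \left(-8 + C\right)}{2} = -5 + b \left(-8 + C\right)$)
$N{\left(-2,7 \right)} 31 E{\left(j{\left(2 \right)},9 \right)} = \left(-27 + 9 \cdot 7\right) 31 \left(-5 - 8 \left(\left(-3\right) 2\right) + 9 \left(\left(-3\right) 2\right)\right) = \left(-27 + 63\right) 31 \left(-5 - -48 + 9 \left(-6\right)\right) = 36 \cdot 31 \left(-5 + 48 - 54\right) = 1116 \left(-11\right) = -12276$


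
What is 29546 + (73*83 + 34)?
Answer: 35639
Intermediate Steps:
29546 + (73*83 + 34) = 29546 + (6059 + 34) = 29546 + 6093 = 35639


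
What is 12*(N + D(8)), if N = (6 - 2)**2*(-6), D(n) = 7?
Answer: -1068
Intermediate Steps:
N = -96 (N = 4**2*(-6) = 16*(-6) = -96)
12*(N + D(8)) = 12*(-96 + 7) = 12*(-89) = -1068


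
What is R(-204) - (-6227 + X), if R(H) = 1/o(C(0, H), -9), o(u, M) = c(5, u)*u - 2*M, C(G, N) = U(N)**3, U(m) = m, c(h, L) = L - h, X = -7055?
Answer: 957292675969349989/72074437281234 ≈ 13282.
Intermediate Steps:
C(G, N) = N**3
o(u, M) = -2*M + u*(-5 + u) (o(u, M) = (u - 1*5)*u - 2*M = (u - 5)*u - 2*M = (-5 + u)*u - 2*M = u*(-5 + u) - 2*M = -2*M + u*(-5 + u))
R(H) = 1/(18 + H**3*(-5 + H**3)) (R(H) = 1/(-2*(-9) + H**3*(-5 + H**3)) = 1/(18 + H**3*(-5 + H**3)))
R(-204) - (-6227 + X) = 1/(18 + (-204)**3*(-5 + (-204)**3)) - (-6227 - 7055) = 1/(18 - 8489664*(-5 - 8489664)) - 1*(-13282) = 1/(18 - 8489664*(-8489669)) + 13282 = 1/(18 + 72074437281216) + 13282 = 1/72074437281234 + 13282 = 957292675969349989/72074437281234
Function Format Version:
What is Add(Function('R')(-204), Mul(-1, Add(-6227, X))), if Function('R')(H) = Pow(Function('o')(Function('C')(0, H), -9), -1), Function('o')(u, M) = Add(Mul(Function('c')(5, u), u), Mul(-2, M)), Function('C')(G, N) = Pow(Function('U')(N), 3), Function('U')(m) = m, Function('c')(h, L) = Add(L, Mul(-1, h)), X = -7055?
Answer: Rational(957292675969349989, 72074437281234) ≈ 13282.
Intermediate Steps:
Function('C')(G, N) = Pow(N, 3)
Function('o')(u, M) = Add(Mul(-2, M), Mul(u, Add(-5, u))) (Function('o')(u, M) = Add(Mul(Add(u, Mul(-1, 5)), u), Mul(-2, M)) = Add(Mul(Add(u, -5), u), Mul(-2, M)) = Add(Mul(Add(-5, u), u), Mul(-2, M)) = Add(Mul(u, Add(-5, u)), Mul(-2, M)) = Add(Mul(-2, M), Mul(u, Add(-5, u))))
Function('R')(H) = Pow(Add(18, Mul(Pow(H, 3), Add(-5, Pow(H, 3)))), -1) (Function('R')(H) = Pow(Add(Mul(-2, -9), Mul(Pow(H, 3), Add(-5, Pow(H, 3)))), -1) = Pow(Add(18, Mul(Pow(H, 3), Add(-5, Pow(H, 3)))), -1))
Add(Function('R')(-204), Mul(-1, Add(-6227, X))) = Add(Pow(Add(18, Mul(Pow(-204, 3), Add(-5, Pow(-204, 3)))), -1), Mul(-1, Add(-6227, -7055))) = Add(Pow(Add(18, Mul(-8489664, Add(-5, -8489664))), -1), Mul(-1, -13282)) = Add(Pow(Add(18, Mul(-8489664, -8489669)), -1), 13282) = Add(Pow(Add(18, 72074437281216), -1), 13282) = Add(Pow(72074437281234, -1), 13282) = Add(Rational(1, 72074437281234), 13282) = Rational(957292675969349989, 72074437281234)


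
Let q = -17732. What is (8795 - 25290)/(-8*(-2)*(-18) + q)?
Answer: 3299/3604 ≈ 0.91537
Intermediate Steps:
(8795 - 25290)/(-8*(-2)*(-18) + q) = (8795 - 25290)/(-8*(-2)*(-18) - 17732) = -16495/(16*(-18) - 17732) = -16495/(-288 - 17732) = -16495/(-18020) = -16495*(-1/18020) = 3299/3604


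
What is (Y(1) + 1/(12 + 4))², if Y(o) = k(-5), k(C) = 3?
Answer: 2401/256 ≈ 9.3789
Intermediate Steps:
Y(o) = 3
(Y(1) + 1/(12 + 4))² = (3 + 1/(12 + 4))² = (3 + 1/16)² = (49/16)² = 2401/256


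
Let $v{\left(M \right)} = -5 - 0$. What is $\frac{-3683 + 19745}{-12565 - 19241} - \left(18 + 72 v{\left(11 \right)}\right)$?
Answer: $\frac{1810265}{5301} \approx 341.5$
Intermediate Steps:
$v{\left(M \right)} = -5$ ($v{\left(M \right)} = -5 + 0 = -5$)
$\frac{-3683 + 19745}{-12565 - 19241} - \left(18 + 72 v{\left(11 \right)}\right) = \frac{-3683 + 19745}{-12565 - 19241} - -342 = \frac{16062}{-31806} + \left(-18 + 360\right) = 16062 \left(- \frac{1}{31806}\right) + 342 = - \frac{2677}{5301} + 342 = \frac{1810265}{5301}$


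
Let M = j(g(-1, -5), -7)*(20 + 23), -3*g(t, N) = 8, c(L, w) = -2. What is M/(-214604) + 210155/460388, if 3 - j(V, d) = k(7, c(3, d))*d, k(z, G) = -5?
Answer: 11433399377/24700276588 ≈ 0.46289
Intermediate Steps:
g(t, N) = -8/3 (g(t, N) = -⅓*8 = -8/3)
j(V, d) = 3 + 5*d (j(V, d) = 3 - (-5)*d = 3 + 5*d)
M = -1376 (M = (3 + 5*(-7))*(20 + 23) = (3 - 35)*43 = -32*43 = -1376)
M/(-214604) + 210155/460388 = -1376/(-214604) + 210155/460388 = -1376*(-1/214604) + 210155*(1/460388) = 344/53651 + 210155/460388 = 11433399377/24700276588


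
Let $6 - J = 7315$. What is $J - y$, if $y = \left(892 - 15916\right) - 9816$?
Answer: $17531$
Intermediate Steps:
$J = -7309$ ($J = 6 - 7315 = -7309$)
$y = -24840$ ($y = -15024 - 9816 = -24840$)
$J - y = -7309 - -24840 = -7309 + 24840 = 17531$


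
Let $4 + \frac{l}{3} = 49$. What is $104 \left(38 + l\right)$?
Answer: $17992$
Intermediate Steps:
$l = 135$ ($l = -12 + 3 \cdot 49 = -12 + 147 = 135$)
$104 \left(38 + l\right) = 104 \left(38 + 135\right) = 104 \cdot 173 = 17992$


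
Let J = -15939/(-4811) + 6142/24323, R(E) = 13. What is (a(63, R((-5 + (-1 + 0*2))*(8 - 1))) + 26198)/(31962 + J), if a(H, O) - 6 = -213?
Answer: 64710928009/79586064835 ≈ 0.81309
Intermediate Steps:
J = 417233459/117017953 (J = -15939*(-1/4811) + 6142*(1/24323) = 15939/4811 + 6142/24323 = 417233459/117017953 ≈ 3.5656)
a(H, O) = -207 (a(H, O) = 6 - 213 = -207)
(a(63, R((-5 + (-1 + 0*2))*(8 - 1))) + 26198)/(31962 + J) = (-207 + 26198)/(31962 + 417233459/117017953) = 25991/(3740545047245/117017953) = 25991*(117017953/3740545047245) = 64710928009/79586064835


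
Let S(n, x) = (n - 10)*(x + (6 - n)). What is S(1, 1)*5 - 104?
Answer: -374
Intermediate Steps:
S(n, x) = (-10 + n)*(6 + x - n)
S(1, 1)*5 - 104 = (-60 - 1*1**2 - 10*1 + 16*1 + 1*1)*5 - 104 = (-60 - 1*1 - 10 + 16 + 1)*5 - 104 = (-60 - 1 - 10 + 16 + 1)*5 - 104 = -54*5 - 104 = -270 - 104 = -374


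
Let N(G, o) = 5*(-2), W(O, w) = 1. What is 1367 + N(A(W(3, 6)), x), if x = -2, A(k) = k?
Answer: 1357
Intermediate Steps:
N(G, o) = -10
1367 + N(A(W(3, 6)), x) = 1367 - 10 = 1357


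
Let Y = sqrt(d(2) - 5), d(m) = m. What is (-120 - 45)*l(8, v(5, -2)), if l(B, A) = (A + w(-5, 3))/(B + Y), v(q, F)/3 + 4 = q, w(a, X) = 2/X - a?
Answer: -11440/67 + 1430*I*sqrt(3)/67 ≈ -170.75 + 36.968*I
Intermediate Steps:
w(a, X) = -a + 2/X
v(q, F) = -12 + 3*q
Y = I*sqrt(3) (Y = sqrt(2 - 5) = sqrt(-3) = I*sqrt(3) ≈ 1.732*I)
l(B, A) = (17/3 + A)/(B + I*sqrt(3)) (l(B, A) = (A + (-1*(-5) + 2/3))/(B + I*sqrt(3)) = (A + (5 + 2*(1/3)))/(B + I*sqrt(3)) = (A + (5 + 2/3))/(B + I*sqrt(3)) = (A + 17/3)/(B + I*sqrt(3)) = (17/3 + A)/(B + I*sqrt(3)))
(-120 - 45)*l(8, v(5, -2)) = (-120 - 45)*((17/3 + (-12 + 3*5))/(8 + I*sqrt(3))) = -165*(17/3 + (-12 + 15))/(8 + I*sqrt(3)) = -165*(17/3 + 3)/(8 + I*sqrt(3)) = -165*26/((8 + I*sqrt(3))*3) = -1430/(8 + I*sqrt(3))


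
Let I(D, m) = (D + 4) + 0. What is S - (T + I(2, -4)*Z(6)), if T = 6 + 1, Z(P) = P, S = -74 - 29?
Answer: -146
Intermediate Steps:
S = -103
T = 7
I(D, m) = 4 + D (I(D, m) = (4 + D) + 0 = 4 + D)
S - (T + I(2, -4)*Z(6)) = -103 - (7 + (4 + 2)*6) = -103 - (7 + 6*6) = -103 - (7 + 36) = -103 - 1*43 = -103 - 43 = -146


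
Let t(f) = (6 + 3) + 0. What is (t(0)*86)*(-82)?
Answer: -63468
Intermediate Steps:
t(f) = 9 (t(f) = 9 + 0 = 9)
(t(0)*86)*(-82) = (9*86)*(-82) = 774*(-82) = -63468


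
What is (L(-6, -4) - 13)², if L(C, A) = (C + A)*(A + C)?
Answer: 7569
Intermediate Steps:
L(C, A) = (A + C)² (L(C, A) = (A + C)*(A + C) = (A + C)²)
(L(-6, -4) - 13)² = ((-4 - 6)² - 13)² = ((-10)² - 13)² = (100 - 13)² = 87² = 7569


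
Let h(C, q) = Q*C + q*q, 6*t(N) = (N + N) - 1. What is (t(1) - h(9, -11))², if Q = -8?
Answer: 85849/36 ≈ 2384.7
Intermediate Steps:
t(N) = -⅙ + N/3 (t(N) = ((N + N) - 1)/6 = (2*N - 1)/6 = (-1 + 2*N)/6 = -⅙ + N/3)
h(C, q) = q² - 8*C (h(C, q) = -8*C + q*q = -8*C + q² = q² - 8*C)
(t(1) - h(9, -11))² = ((-⅙ + (⅓)*1) - ((-11)² - 8*9))² = ((-⅙ + ⅓) - (121 - 72))² = (⅙ - 1*49)² = (⅙ - 49)² = (-293/6)² = 85849/36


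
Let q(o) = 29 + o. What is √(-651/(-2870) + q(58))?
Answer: √14662830/410 ≈ 9.3395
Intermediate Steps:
√(-651/(-2870) + q(58)) = √(-651/(-2870) + (29 + 58)) = √(-651*(-1/2870) + 87) = √(93/410 + 87) = √(35763/410) = √14662830/410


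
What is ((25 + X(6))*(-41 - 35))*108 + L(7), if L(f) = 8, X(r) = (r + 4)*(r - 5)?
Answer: -287272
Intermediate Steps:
X(r) = (-5 + r)*(4 + r) (X(r) = (4 + r)*(-5 + r) = (-5 + r)*(4 + r))
((25 + X(6))*(-41 - 35))*108 + L(7) = ((25 + (-20 + 6**2 - 1*6))*(-41 - 35))*108 + 8 = ((25 + (-20 + 36 - 6))*(-76))*108 + 8 = ((25 + 10)*(-76))*108 + 8 = (35*(-76))*108 + 8 = -2660*108 + 8 = -287280 + 8 = -287272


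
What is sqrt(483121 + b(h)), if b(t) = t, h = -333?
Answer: 2*sqrt(120697) ≈ 694.83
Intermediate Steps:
sqrt(483121 + b(h)) = sqrt(483121 - 333) = sqrt(482788) = 2*sqrt(120697)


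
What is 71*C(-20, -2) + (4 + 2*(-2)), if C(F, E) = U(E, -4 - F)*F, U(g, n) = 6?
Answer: -8520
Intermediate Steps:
C(F, E) = 6*F
71*C(-20, -2) + (4 + 2*(-2)) = 71*(6*(-20)) + (4 + 2*(-2)) = 71*(-120) + (4 - 4) = -8520 + 0 = -8520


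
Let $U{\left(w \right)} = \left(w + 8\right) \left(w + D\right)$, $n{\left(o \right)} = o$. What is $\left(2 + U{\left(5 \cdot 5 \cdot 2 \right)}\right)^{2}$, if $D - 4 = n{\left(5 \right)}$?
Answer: $11723776$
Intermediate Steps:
$D = 9$ ($D = 4 + 5 = 9$)
$U{\left(w \right)} = \left(8 + w\right) \left(9 + w\right)$ ($U{\left(w \right)} = \left(w + 8\right) \left(w + 9\right) = \left(8 + w\right) \left(9 + w\right)$)
$\left(2 + U{\left(5 \cdot 5 \cdot 2 \right)}\right)^{2} = \left(2 + \left(72 + \left(5 \cdot 5 \cdot 2\right)^{2} + 17 \cdot 5 \cdot 5 \cdot 2\right)\right)^{2} = \left(2 + \left(72 + \left(25 \cdot 2\right)^{2} + 17 \cdot 25 \cdot 2\right)\right)^{2} = \left(2 + \left(72 + 50^{2} + 17 \cdot 50\right)\right)^{2} = \left(2 + \left(72 + 2500 + 850\right)\right)^{2} = \left(2 + 3422\right)^{2} = 3424^{2} = 11723776$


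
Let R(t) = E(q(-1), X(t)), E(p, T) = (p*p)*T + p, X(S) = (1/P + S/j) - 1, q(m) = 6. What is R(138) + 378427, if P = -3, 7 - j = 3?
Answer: 379627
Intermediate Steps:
j = 4 (j = 7 - 1*3 = 7 - 3 = 4)
X(S) = -4/3 + S/4 (X(S) = (1/(-3) + S/4) - 1 = (1*(-⅓) + S*(¼)) - 1 = (-⅓ + S/4) - 1 = -4/3 + S/4)
E(p, T) = p + T*p² (E(p, T) = p²*T + p = T*p² + p = p + T*p²)
R(t) = -42 + 9*t (R(t) = 6*(1 + (-4/3 + t/4)*6) = 6*(1 + (-8 + 3*t/2)) = 6*(-7 + 3*t/2) = -42 + 9*t)
R(138) + 378427 = (-42 + 9*138) + 378427 = (-42 + 1242) + 378427 = 1200 + 378427 = 379627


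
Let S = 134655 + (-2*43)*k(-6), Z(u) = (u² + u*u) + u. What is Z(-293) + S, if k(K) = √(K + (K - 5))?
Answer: 306060 - 86*I*√17 ≈ 3.0606e+5 - 354.59*I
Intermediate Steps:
k(K) = √(-5 + 2*K) (k(K) = √(K + (-5 + K)) = √(-5 + 2*K))
Z(u) = u + 2*u² (Z(u) = (u² + u²) + u = 2*u² + u = u + 2*u²)
S = 134655 - 86*I*√17 (S = 134655 + (-2*43)*√(-5 + 2*(-6)) = 134655 - 86*√(-5 - 12) = 134655 - 86*I*√17 ≈ 1.3466e+5 - 354.59*I)
Z(-293) + S = -293*(1 + 2*(-293)) + (134655 - 86*I*√17) = -293*(1 - 586) + (134655 - 86*I*√17) = -293*(-585) + (134655 - 86*I*√17) = 171405 + (134655 - 86*I*√17) = 306060 - 86*I*√17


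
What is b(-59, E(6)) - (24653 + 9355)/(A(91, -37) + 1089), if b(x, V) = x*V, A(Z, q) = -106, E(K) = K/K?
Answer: -92005/983 ≈ -93.596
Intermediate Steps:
E(K) = 1
b(x, V) = V*x
b(-59, E(6)) - (24653 + 9355)/(A(91, -37) + 1089) = 1*(-59) - (24653 + 9355)/(-106 + 1089) = -59 - 34008/983 = -92005/983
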